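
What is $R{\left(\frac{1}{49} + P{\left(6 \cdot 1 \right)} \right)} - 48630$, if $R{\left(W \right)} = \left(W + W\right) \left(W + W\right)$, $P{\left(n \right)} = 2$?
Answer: $- \frac{116721426}{2401} \approx -48614.0$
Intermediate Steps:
$R{\left(W \right)} = 4 W^{2}$ ($R{\left(W \right)} = 2 W 2 W = 4 W^{2}$)
$R{\left(\frac{1}{49} + P{\left(6 \cdot 1 \right)} \right)} - 48630 = 4 \left(\frac{1}{49} + 2\right)^{2} - 48630 = 4 \left(\frac{99}{49}\right)^{2} - 48630 = 4 \cdot \frac{9801}{2401} - 48630 = \frac{39204}{2401} - 48630 = - \frac{116721426}{2401}$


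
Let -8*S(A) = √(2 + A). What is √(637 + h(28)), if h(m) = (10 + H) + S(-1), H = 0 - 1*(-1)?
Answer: √10366/4 ≈ 25.453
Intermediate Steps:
H = 1 (H = 0 + 1 = 1)
S(A) = -√(2 + A)/8
h(m) = 87/8 (h(m) = (10 + 1) - √(2 - 1)/8 = 11 - √1/8 = 11 - ⅛*1 = 11 - ⅛ = 87/8)
√(637 + h(28)) = √(637 + 87/8) = √(5183/8) = √10366/4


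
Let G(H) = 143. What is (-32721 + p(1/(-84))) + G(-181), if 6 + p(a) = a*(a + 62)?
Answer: -229917911/7056 ≈ -32585.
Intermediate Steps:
p(a) = -6 + a*(62 + a) (p(a) = -6 + a*(a + 62) = -6 + a*(62 + a))
(-32721 + p(1/(-84))) + G(-181) = (-32721 + (-6 + (1/(-84))² + 62/(-84))) + 143 = (-32721 + (-6 + (-1/84)² + 62*(-1/84))) + 143 = (-32721 + (-6 + 1/7056 - 31/42)) + 143 = (-32721 - 47543/7056) + 143 = -230926919/7056 + 143 = -229917911/7056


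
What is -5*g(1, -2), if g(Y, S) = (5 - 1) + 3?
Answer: -35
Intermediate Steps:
g(Y, S) = 7 (g(Y, S) = 4 + 3 = 7)
-5*g(1, -2) = -5*7 = -35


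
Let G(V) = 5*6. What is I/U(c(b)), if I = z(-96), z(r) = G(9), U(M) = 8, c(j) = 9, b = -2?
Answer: 15/4 ≈ 3.7500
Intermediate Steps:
G(V) = 30
z(r) = 30
I = 30
I/U(c(b)) = 30/8 = 30*(⅛) = 15/4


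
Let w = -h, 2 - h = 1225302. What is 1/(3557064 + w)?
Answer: 1/4782364 ≈ 2.0910e-7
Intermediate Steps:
h = -1225300 (h = 2 - 1*1225302 = 2 - 1225302 = -1225300)
w = 1225300 (w = -1*(-1225300) = 1225300)
1/(3557064 + w) = 1/(3557064 + 1225300) = 1/4782364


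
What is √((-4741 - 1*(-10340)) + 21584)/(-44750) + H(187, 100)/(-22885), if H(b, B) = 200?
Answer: -40/4577 - √27183/44750 ≈ -0.012424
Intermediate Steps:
√((-4741 - 1*(-10340)) + 21584)/(-44750) + H(187, 100)/(-22885) = √((-4741 - 1*(-10340)) + 21584)/(-44750) + 200/(-22885) = √((-4741 + 10340) + 21584)*(-1/44750) + 200*(-1/22885) = √(5599 + 21584)*(-1/44750) - 40/4577 = √27183*(-1/44750) - 40/4577 = -√27183/44750 - 40/4577 = -40/4577 - √27183/44750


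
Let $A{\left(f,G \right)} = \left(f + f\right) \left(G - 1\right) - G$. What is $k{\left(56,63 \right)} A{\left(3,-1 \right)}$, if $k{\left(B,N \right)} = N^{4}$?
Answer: $-173282571$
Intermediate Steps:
$A{\left(f,G \right)} = - G + 2 f \left(-1 + G\right)$ ($A{\left(f,G \right)} = 2 f \left(-1 + G\right) - G = - G + 2 f \left(-1 + G\right)$)
$k{\left(56,63 \right)} A{\left(3,-1 \right)} = 63^{4} \left(\left(-1\right) \left(-1\right) - 6 + 2 \left(-1\right) 3\right) = 15752961 \left(1 - 6 - 6\right) = 15752961 \left(-11\right) = -173282571$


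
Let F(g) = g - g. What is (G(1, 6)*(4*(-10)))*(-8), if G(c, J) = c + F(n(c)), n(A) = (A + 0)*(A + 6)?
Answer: 320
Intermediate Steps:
n(A) = A*(6 + A)
F(g) = 0
G(c, J) = c (G(c, J) = c + 0 = c)
(G(1, 6)*(4*(-10)))*(-8) = (1*(4*(-10)))*(-8) = (1*(-40))*(-8) = -40*(-8) = 320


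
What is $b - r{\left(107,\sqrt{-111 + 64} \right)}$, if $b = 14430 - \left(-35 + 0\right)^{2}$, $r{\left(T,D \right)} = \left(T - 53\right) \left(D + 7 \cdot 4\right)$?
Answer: $11693 - 54 i \sqrt{47} \approx 11693.0 - 370.21 i$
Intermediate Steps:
$r{\left(T,D \right)} = \left(-53 + T\right) \left(28 + D\right)$ ($r{\left(T,D \right)} = \left(-53 + T\right) \left(D + 28\right) = \left(-53 + T\right) \left(28 + D\right)$)
$b = 13205$ ($b = 14430 - \left(-35\right)^{2} = 14430 - 1225 = 13205$)
$b - r{\left(107,\sqrt{-111 + 64} \right)} = 13205 - \left(-1484 - 53 \sqrt{-111 + 64} + 28 \cdot 107 + \sqrt{-111 + 64} \cdot 107\right) = 13205 - \left(-1484 - 53 \sqrt{-47} + 2996 + \sqrt{-47} \cdot 107\right) = 13205 - \left(-1484 - 53 i \sqrt{47} + 2996 + i \sqrt{47} \cdot 107\right) = 13205 - \left(-1484 - 53 i \sqrt{47} + 2996 + 107 i \sqrt{47}\right) = 13205 - \left(1512 + 54 i \sqrt{47}\right) = 11693 - 54 i \sqrt{47}$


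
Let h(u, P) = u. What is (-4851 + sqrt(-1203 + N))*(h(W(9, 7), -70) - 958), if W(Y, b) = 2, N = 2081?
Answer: 4637556 - 956*sqrt(878) ≈ 4.6092e+6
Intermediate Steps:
(-4851 + sqrt(-1203 + N))*(h(W(9, 7), -70) - 958) = (-4851 + sqrt(-1203 + 2081))*(2 - 958) = (-4851 + sqrt(878))*(-956) = 4637556 - 956*sqrt(878)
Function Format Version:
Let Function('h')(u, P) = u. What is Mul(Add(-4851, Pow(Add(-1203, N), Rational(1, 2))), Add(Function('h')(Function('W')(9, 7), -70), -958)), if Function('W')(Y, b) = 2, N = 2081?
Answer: Add(4637556, Mul(-956, Pow(878, Rational(1, 2)))) ≈ 4.6092e+6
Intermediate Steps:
Mul(Add(-4851, Pow(Add(-1203, N), Rational(1, 2))), Add(Function('h')(Function('W')(9, 7), -70), -958)) = Mul(Add(-4851, Pow(Add(-1203, 2081), Rational(1, 2))), Add(2, -958)) = Mul(Add(-4851, Pow(878, Rational(1, 2))), -956) = Add(4637556, Mul(-956, Pow(878, Rational(1, 2))))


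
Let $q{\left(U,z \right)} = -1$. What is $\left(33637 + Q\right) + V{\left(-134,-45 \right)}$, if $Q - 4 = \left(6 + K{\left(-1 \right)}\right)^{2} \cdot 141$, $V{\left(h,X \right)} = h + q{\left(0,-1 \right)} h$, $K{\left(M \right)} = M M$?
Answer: $40550$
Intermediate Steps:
$K{\left(M \right)} = M^{2}$
$V{\left(h,X \right)} = 0$ ($V{\left(h,X \right)} = h - h = 0$)
$Q = 6913$ ($Q = 4 + \left(6 + \left(-1\right)^{2}\right)^{2} \cdot 141 = 4 + \left(6 + 1\right)^{2} \cdot 141 = 4 + 7^{2} \cdot 141 = 4 + 49 \cdot 141 = 4 + 6909 = 6913$)
$\left(33637 + Q\right) + V{\left(-134,-45 \right)} = \left(33637 + 6913\right) + 0 = 40550 + 0 = 40550$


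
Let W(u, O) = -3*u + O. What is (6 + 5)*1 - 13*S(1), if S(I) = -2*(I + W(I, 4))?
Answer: 63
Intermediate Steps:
W(u, O) = O - 3*u
S(I) = -8 + 4*I (S(I) = -2*(I + (4 - 3*I)) = -2*(4 - 2*I) = -8 + 4*I)
(6 + 5)*1 - 13*S(1) = (6 + 5)*1 - 13*(-8 + 4*1) = 11*1 - 13*(-8 + 4) = 11 - 13*(-4) = 11 + 52 = 63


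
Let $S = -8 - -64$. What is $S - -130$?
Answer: $186$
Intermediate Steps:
$S = 56$ ($S = -8 + 64 = 56$)
$S - -130 = 56 - -130 = 56 + 130 = 186$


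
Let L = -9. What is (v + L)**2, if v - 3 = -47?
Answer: 2809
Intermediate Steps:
v = -44 (v = 3 - 47 = -44)
(v + L)**2 = (-44 - 9)**2 = (-53)**2 = 2809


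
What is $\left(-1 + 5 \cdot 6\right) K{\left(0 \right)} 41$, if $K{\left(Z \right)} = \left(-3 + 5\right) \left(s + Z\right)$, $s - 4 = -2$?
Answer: $4756$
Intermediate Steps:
$s = 2$ ($s = 4 - 2 = 2$)
$K{\left(Z \right)} = 4 + 2 Z$ ($K{\left(Z \right)} = \left(-3 + 5\right) \left(2 + Z\right) = 2 \left(2 + Z\right) = 4 + 2 Z$)
$\left(-1 + 5 \cdot 6\right) K{\left(0 \right)} 41 = \left(-1 + 5 \cdot 6\right) \left(4 + 2 \cdot 0\right) 41 = \left(-1 + 30\right) \left(4 + 0\right) 41 = 29 \cdot 4 \cdot 41 = 116 \cdot 41 = 4756$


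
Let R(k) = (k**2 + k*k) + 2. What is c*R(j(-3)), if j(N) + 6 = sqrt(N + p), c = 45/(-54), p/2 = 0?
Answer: -170/3 + 20*I*sqrt(3) ≈ -56.667 + 34.641*I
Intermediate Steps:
p = 0 (p = 2*0 = 0)
c = -5/6 (c = 45*(-1/54) = -5/6 ≈ -0.83333)
j(N) = -6 + sqrt(N) (j(N) = -6 + sqrt(N + 0) = -6 + sqrt(N))
R(k) = 2 + 2*k**2 (R(k) = (k**2 + k**2) + 2 = 2*k**2 + 2 = 2 + 2*k**2)
c*R(j(-3)) = -5*(2 + 2*(-6 + sqrt(-3))**2)/6 = -5*(2 + 2*(-6 + I*sqrt(3))**2)/6 = -5/3 - 5*(-6 + I*sqrt(3))**2/3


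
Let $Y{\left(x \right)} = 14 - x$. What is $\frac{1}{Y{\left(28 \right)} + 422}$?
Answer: $\frac{1}{408} \approx 0.002451$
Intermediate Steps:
$\frac{1}{Y{\left(28 \right)} + 422} = \frac{1}{\left(14 - 28\right) + 422} = \frac{1}{-14 + 422} = \frac{1}{408}$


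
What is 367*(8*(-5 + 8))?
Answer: 8808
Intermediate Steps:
367*(8*(-5 + 8)) = 367*(8*3) = 367*24 = 8808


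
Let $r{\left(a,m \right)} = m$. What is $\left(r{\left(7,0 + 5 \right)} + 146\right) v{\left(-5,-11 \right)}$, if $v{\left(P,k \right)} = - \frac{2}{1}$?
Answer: $-302$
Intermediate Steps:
$v{\left(P,k \right)} = -2$ ($v{\left(P,k \right)} = \left(-2\right) 1 = -2$)
$\left(r{\left(7,0 + 5 \right)} + 146\right) v{\left(-5,-11 \right)} = \left(\left(0 + 5\right) + 146\right) \left(-2\right) = \left(5 + 146\right) \left(-2\right) = 151 \left(-2\right) = -302$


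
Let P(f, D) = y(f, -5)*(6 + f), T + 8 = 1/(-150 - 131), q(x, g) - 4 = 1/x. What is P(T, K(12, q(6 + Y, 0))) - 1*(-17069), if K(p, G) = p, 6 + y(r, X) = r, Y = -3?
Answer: 1350000714/78961 ≈ 17097.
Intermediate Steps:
y(r, X) = -6 + r
q(x, g) = 4 + 1/x
T = -2249/281 (T = -8 + 1/(-150 - 131) = -8 + 1/(-281) = -8 - 1/281 = -2249/281 ≈ -8.0036)
P(f, D) = (-6 + f)*(6 + f)
P(T, K(12, q(6 + Y, 0))) - 1*(-17069) = (-36 + (-2249/281)²) - 1*(-17069) = (-36 + 5058001/78961) + 17069 = 2215405/78961 + 17069 = 1350000714/78961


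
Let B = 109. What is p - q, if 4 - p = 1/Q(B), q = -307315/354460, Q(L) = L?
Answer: 37537487/7727228 ≈ 4.8578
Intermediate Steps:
q = -61463/70892 (q = -307315*1/354460 = -61463/70892 ≈ -0.86699)
p = 435/109 (p = 4 - 1/109 = 435/109 ≈ 3.9908)
p - q = 435/109 - 1*(-61463/70892) = 435/109 + 61463/70892 = 37537487/7727228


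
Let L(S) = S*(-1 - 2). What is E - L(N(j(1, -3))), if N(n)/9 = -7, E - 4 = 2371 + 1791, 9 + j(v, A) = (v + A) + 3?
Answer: 3977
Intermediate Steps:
j(v, A) = -6 + A + v (j(v, A) = -9 + ((v + A) + 3) = -9 + ((A + v) + 3) = -9 + (3 + A + v) = -6 + A + v)
E = 4166 (E = 4 + (2371 + 1791) = 4 + 4162 = 4166)
N(n) = -63 (N(n) = 9*(-7) = -63)
L(S) = -3*S (L(S) = S*(-3) = -3*S)
E - L(N(j(1, -3))) = 4166 - (-3)*(-63) = 4166 - 1*189 = 4166 - 189 = 3977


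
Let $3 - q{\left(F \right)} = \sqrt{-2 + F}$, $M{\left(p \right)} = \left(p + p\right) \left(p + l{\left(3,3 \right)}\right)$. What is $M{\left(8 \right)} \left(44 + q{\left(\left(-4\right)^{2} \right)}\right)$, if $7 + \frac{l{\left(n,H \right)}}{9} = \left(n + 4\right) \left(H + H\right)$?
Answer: $242896 - 5168 \sqrt{14} \approx 2.2356 \cdot 10^{5}$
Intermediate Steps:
$l{\left(n,H \right)} = -63 + 18 H \left(4 + n\right)$ ($l{\left(n,H \right)} = -63 + 9 \left(n + 4\right) \left(H + H\right) = -63 + 9 \left(4 + n\right) 2 H = -63 + 9 \cdot 2 H \left(4 + n\right) = -63 + 18 H \left(4 + n\right)$)
$M{\left(p \right)} = 2 p \left(315 + p\right)$ ($M{\left(p \right)} = \left(p + p\right) \left(p + \left(-63 + 72 \cdot 3 + 18 \cdot 3 \cdot 3\right)\right) = 2 p \left(p + \left(-63 + 216 + 162\right)\right) = 2 p \left(p + 315\right) = 2 p \left(315 + p\right)$)
$q{\left(F \right)} = 3 - \sqrt{-2 + F}$
$M{\left(8 \right)} \left(44 + q{\left(\left(-4\right)^{2} \right)}\right) = 2 \cdot 8 \left(315 + 8\right) \left(44 + \left(3 - \sqrt{-2 + \left(-4\right)^{2}}\right)\right) = 2 \cdot 8 \cdot 323 \left(44 + \left(3 - \sqrt{-2 + 16}\right)\right) = 5168 \left(44 + \left(3 - \sqrt{14}\right)\right) = 5168 \left(47 - \sqrt{14}\right) = 242896 - 5168 \sqrt{14}$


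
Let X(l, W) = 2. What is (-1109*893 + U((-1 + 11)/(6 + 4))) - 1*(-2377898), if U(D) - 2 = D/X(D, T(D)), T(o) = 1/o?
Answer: 2775127/2 ≈ 1.3876e+6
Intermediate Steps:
U(D) = 2 + D/2
(-1109*893 + U((-1 + 11)/(6 + 4))) - 1*(-2377898) = (-1109*893 + (2 + ((-1 + 11)/(6 + 4))/2)) - 1*(-2377898) = (-990337 + (2 + (10/10)/2)) + 2377898 = (-990337 + (2 + (10*(⅒))/2)) + 2377898 = (-990337 + (2 + (½)*1)) + 2377898 = (-990337 + (2 + ½)) + 2377898 = (-990337 + 5/2) + 2377898 = -1980669/2 + 2377898 = 2775127/2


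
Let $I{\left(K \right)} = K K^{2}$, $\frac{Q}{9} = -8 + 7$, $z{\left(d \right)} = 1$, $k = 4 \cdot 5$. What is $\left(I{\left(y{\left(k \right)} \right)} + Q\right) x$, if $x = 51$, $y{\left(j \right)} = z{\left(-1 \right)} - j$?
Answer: $-350268$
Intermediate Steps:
$k = 20$
$Q = -9$ ($Q = 9 \left(-8 + 7\right) = 9 \left(-1\right) = -9$)
$y{\left(j \right)} = 1 - j$
$I{\left(K \right)} = K^{3}$
$\left(I{\left(y{\left(k \right)} \right)} + Q\right) x = \left(\left(1 - 20\right)^{3} - 9\right) 51 = \left(\left(-19\right)^{3} - 9\right) 51 = \left(-6859 - 9\right) 51 = \left(-6868\right) 51 = -350268$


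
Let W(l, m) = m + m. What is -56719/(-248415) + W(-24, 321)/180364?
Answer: 5194774073/22402561530 ≈ 0.23188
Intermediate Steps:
W(l, m) = 2*m
-56719/(-248415) + W(-24, 321)/180364 = -56719/(-248415) + (2*321)/180364 = -56719*(-1/248415) + 642*(1/180364) = 56719/248415 + 321/90182 = 5194774073/22402561530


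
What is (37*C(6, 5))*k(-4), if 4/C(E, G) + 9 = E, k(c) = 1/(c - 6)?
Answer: 74/15 ≈ 4.9333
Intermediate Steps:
k(c) = 1/(-6 + c)
C(E, G) = 4/(-9 + E)
(37*C(6, 5))*k(-4) = (37*(4/(-9 + 6)))/(-6 - 4) = (37*(4/(-3)))/(-10) = (37*(4*(-1/3)))*(-1/10) = (37*(-4/3))*(-1/10) = -148/3*(-1/10) = 74/15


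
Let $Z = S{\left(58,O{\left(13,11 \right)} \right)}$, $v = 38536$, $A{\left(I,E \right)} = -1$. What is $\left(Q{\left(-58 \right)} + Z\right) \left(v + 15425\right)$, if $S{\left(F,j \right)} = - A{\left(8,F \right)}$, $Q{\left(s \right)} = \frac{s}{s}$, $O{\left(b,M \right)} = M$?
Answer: $107922$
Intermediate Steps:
$Q{\left(s \right)} = 1$
$S{\left(F,j \right)} = 1$ ($S{\left(F,j \right)} = \left(-1\right) \left(-1\right) = 1$)
$Z = 1$
$\left(Q{\left(-58 \right)} + Z\right) \left(v + 15425\right) = \left(1 + 1\right) \left(38536 + 15425\right) = 2 \cdot 53961 = 107922$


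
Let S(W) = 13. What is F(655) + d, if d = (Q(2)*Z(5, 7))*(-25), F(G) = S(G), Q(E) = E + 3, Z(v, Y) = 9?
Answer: -1112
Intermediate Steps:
Q(E) = 3 + E
F(G) = 13
d = -1125 (d = ((3 + 2)*9)*(-25) = (5*9)*(-25) = 45*(-25) = -1125)
F(655) + d = 13 - 1125 = -1112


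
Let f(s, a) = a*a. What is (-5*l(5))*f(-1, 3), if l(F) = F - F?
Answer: 0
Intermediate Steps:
f(s, a) = a²
l(F) = 0
(-5*l(5))*f(-1, 3) = -5*0*3² = 0*9 = 0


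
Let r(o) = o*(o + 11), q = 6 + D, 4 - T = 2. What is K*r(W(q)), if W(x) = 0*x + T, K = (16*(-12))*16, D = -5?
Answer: -79872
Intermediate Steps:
T = 2 (T = 4 - 1*2 = 4 - 2 = 2)
K = -3072 (K = -192*16 = -3072)
q = 1 (q = 6 - 5 = 1)
W(x) = 2 (W(x) = 0*x + 2 = 0 + 2 = 2)
r(o) = o*(11 + o)
K*r(W(q)) = -6144*(11 + 2) = -6144*13 = -3072*26 = -79872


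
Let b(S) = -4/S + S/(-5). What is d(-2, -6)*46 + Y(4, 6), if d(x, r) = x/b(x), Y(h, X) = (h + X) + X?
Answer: -67/3 ≈ -22.333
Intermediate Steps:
Y(h, X) = h + 2*X (Y(h, X) = (X + h) + X = h + 2*X)
b(S) = -4/S - S/5 (b(S) = -4/S + S*(-⅕) = -4/S - S/5)
d(x, r) = x/(-4/x - x/5)
d(-2, -6)*46 + Y(4, 6) = -5*(-2)²/(20 + (-2)²)*46 + (4 + 2*6) = -5*4/(20 + 4)*46 + (4 + 12) = -5*4/24*46 + 16 = -5*4*1/24*46 + 16 = -⅚*46 + 16 = -115/3 + 16 = -67/3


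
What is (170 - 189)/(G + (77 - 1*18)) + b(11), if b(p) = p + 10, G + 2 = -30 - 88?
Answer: 1300/61 ≈ 21.311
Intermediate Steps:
G = -120 (G = -2 + (-30 - 88) = -2 - 118 = -120)
b(p) = 10 + p
(170 - 189)/(G + (77 - 1*18)) + b(11) = (170 - 189)/(-120 + (77 - 1*18)) + (10 + 11) = -19/(-120 + (77 - 18)) + 21 = -19/(-120 + 59) + 21 = -19/(-61) + 21 = -19*(-1/61) + 21 = 19/61 + 21 = 1300/61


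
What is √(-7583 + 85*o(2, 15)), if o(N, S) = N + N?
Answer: I*√7243 ≈ 85.106*I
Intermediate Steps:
o(N, S) = 2*N
√(-7583 + 85*o(2, 15)) = √(-7583 + 85*(2*2)) = √(-7583 + 85*4) = √(-7583 + 340) = √(-7243) = I*√7243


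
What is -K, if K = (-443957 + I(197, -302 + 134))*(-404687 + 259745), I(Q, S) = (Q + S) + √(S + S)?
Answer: -64343812176 + 579768*I*√21 ≈ -6.4344e+10 + 2.6568e+6*I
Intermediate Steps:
I(Q, S) = Q + S + √2*√S (I(Q, S) = (Q + S) + √(2*S) = (Q + S) + √2*√S = Q + S + √2*√S)
K = 64343812176 - 579768*I*√21 (K = (-443957 + (197 + (-302 + 134) + √2*√(-302 + 134)))*(-404687 + 259745) = (-443957 + (197 - 168 + √2*√(-168)))*(-144942) = (-443957 + (197 - 168 + √2*(2*I*√42)))*(-144942) = (-443957 + (197 - 168 + 4*I*√21))*(-144942) = (-443957 + (29 + 4*I*√21))*(-144942) = (-443928 + 4*I*√21)*(-144942) = 64343812176 - 579768*I*√21 ≈ 6.4344e+10 - 2.6568e+6*I)
-K = -(64343812176 - 579768*I*√21) = -64343812176 + 579768*I*√21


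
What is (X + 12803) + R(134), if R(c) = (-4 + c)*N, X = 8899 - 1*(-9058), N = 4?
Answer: 31280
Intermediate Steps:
X = 17957 (X = 8899 + 9058 = 17957)
R(c) = -16 + 4*c (R(c) = (-4 + c)*4 = -16 + 4*c)
(X + 12803) + R(134) = (17957 + 12803) + (-16 + 4*134) = 30760 + (-16 + 536) = 30760 + 520 = 31280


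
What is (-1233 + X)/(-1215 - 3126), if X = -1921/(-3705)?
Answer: 4566344/16083405 ≈ 0.28392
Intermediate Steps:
X = 1921/3705 (X = -1921*(-1/3705) = 1921/3705 ≈ 0.51849)
(-1233 + X)/(-1215 - 3126) = (-1233 + 1921/3705)/(-1215 - 3126) = -4566344/3705/(-4341) = -4566344/3705*(-1/4341) = 4566344/16083405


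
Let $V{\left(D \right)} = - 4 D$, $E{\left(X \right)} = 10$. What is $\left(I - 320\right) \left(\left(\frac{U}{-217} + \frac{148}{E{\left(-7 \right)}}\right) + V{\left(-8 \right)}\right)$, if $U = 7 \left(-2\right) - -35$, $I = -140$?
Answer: $- \frac{665988}{31} \approx -21483.0$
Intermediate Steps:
$U = 21$ ($U = -14 + 35 = 21$)
$\left(I - 320\right) \left(\left(\frac{U}{-217} + \frac{148}{E{\left(-7 \right)}}\right) + V{\left(-8 \right)}\right) = \left(-140 - 320\right) \left(\left(\frac{21}{-217} + \frac{148}{10}\right) - -32\right) = - 460 \left(\left(21 \left(- \frac{1}{217}\right) + 148 \cdot \frac{1}{10}\right) + 32\right) = - 460 \left(\left(- \frac{3}{31} + \frac{74}{5}\right) + 32\right) = - 460 \left(\frac{2279}{155} + 32\right) = \left(-460\right) \frac{7239}{155} = - \frac{665988}{31}$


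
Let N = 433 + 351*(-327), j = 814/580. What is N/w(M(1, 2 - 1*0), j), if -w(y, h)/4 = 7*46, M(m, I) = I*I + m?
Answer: 14293/161 ≈ 88.776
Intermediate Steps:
M(m, I) = m + I**2 (M(m, I) = I**2 + m = m + I**2)
j = 407/290 (j = 814*(1/580) = 407/290 ≈ 1.4034)
w(y, h) = -1288 (w(y, h) = -28*46 = -4*322 = -1288)
N = -114344 (N = 433 - 114777 = -114344)
N/w(M(1, 2 - 1*0), j) = -114344/(-1288) = -114344*(-1/1288) = 14293/161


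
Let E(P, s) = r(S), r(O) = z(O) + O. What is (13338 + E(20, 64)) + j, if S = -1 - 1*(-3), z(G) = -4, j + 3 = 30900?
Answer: 44233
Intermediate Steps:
j = 30897 (j = -3 + 30900 = 30897)
S = 2 (S = -1 + 3 = 2)
r(O) = -4 + O
E(P, s) = -2 (E(P, s) = -4 + 2 = -2)
(13338 + E(20, 64)) + j = (13338 - 2) + 30897 = 13336 + 30897 = 44233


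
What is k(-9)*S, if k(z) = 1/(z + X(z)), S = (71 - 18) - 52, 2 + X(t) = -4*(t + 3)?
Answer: 1/13 ≈ 0.076923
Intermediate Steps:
X(t) = -14 - 4*t (X(t) = -2 - 4*(t + 3) = -2 - 4*(3 + t) = -2 + (-12 - 4*t) = -14 - 4*t)
S = 1 (S = 53 - 52 = 1)
k(z) = 1/(-14 - 3*z) (k(z) = 1/(z + (-14 - 4*z)) = 1/(-14 - 3*z))
k(-9)*S = -1/(14 + 3*(-9))*1 = -1/(14 - 27)*1 = -1/(-13)*1 = -1*(-1/13)*1 = (1/13)*1 = 1/13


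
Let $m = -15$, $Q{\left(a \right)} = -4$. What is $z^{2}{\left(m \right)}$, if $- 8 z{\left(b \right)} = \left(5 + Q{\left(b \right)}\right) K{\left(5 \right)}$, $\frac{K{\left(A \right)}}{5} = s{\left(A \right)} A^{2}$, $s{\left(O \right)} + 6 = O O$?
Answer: $\frac{5640625}{64} \approx 88135.0$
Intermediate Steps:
$s{\left(O \right)} = -6 + O^{2}$ ($s{\left(O \right)} = -6 + O O = -6 + O^{2}$)
$K{\left(A \right)} = 5 A^{2} \left(-6 + A^{2}\right)$ ($K{\left(A \right)} = 5 \left(-6 + A^{2}\right) A^{2} = 5 A^{2} \left(-6 + A^{2}\right)$)
$z{\left(b \right)} = - \frac{2375}{8}$ ($z{\left(b \right)} = - \frac{\left(5 - 4\right) 5 \cdot 5^{2} \left(-6 + 5^{2}\right)}{8} = - \frac{1 \cdot 5 \cdot 25 \left(-6 + 25\right)}{8} = - \frac{1 \cdot 5 \cdot 25 \cdot 19}{8} = - \frac{1 \cdot 2375}{8} = \left(- \frac{1}{8}\right) 2375 = - \frac{2375}{8}$)
$z^{2}{\left(m \right)} = \left(- \frac{2375}{8}\right)^{2} = \frac{5640625}{64}$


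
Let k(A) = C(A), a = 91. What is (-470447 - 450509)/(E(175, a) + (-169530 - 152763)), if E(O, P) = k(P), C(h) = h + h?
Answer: 920956/322111 ≈ 2.8591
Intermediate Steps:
C(h) = 2*h
k(A) = 2*A
E(O, P) = 2*P
(-470447 - 450509)/(E(175, a) + (-169530 - 152763)) = (-470447 - 450509)/(2*91 + (-169530 - 152763)) = -920956/(182 - 322293) = -920956/(-322111) = -920956*(-1/322111) = 920956/322111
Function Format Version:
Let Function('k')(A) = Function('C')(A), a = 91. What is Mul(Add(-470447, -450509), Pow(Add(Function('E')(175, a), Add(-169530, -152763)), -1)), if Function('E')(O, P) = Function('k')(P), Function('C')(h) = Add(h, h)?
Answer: Rational(920956, 322111) ≈ 2.8591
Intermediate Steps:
Function('C')(h) = Mul(2, h)
Function('k')(A) = Mul(2, A)
Function('E')(O, P) = Mul(2, P)
Mul(Add(-470447, -450509), Pow(Add(Function('E')(175, a), Add(-169530, -152763)), -1)) = Mul(Add(-470447, -450509), Pow(Add(Mul(2, 91), Add(-169530, -152763)), -1)) = Mul(-920956, Pow(Add(182, -322293), -1)) = Mul(-920956, Pow(-322111, -1)) = Mul(-920956, Rational(-1, 322111)) = Rational(920956, 322111)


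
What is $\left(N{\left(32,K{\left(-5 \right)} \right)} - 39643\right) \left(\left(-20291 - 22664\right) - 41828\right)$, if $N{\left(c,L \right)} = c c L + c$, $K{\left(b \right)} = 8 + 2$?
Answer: $2490161493$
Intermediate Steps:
$K{\left(b \right)} = 10$
$N{\left(c,L \right)} = c + L c^{2}$ ($N{\left(c,L \right)} = c^{2} L + c = L c^{2} + c = c + L c^{2}$)
$\left(N{\left(32,K{\left(-5 \right)} \right)} - 39643\right) \left(\left(-20291 - 22664\right) - 41828\right) = \left(32 \left(1 + 10 \cdot 32\right) - 39643\right) \left(\left(-20291 - 22664\right) - 41828\right) = \left(32 \left(1 + 320\right) - 39643\right) \left(\left(-20291 - 22664\right) - 41828\right) = \left(32 \cdot 321 - 39643\right) \left(-42955 - 41828\right) = \left(10272 - 39643\right) \left(-84783\right) = \left(-29371\right) \left(-84783\right) = 2490161493$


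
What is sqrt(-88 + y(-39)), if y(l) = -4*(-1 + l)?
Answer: 6*sqrt(2) ≈ 8.4853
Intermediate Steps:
y(l) = 4 - 4*l
sqrt(-88 + y(-39)) = sqrt(-88 + (4 - 4*(-39))) = sqrt(-88 + (4 + 156)) = sqrt(-88 + 160) = sqrt(72) = 6*sqrt(2)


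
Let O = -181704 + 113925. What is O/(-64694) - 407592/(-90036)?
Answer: 901980747/161799694 ≈ 5.5747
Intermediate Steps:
O = -67779
O/(-64694) - 407592/(-90036) = -67779/(-64694) - 407592/(-90036) = -67779*(-1/64694) - 407592*(-1/90036) = 67779/64694 + 11322/2501 = 901980747/161799694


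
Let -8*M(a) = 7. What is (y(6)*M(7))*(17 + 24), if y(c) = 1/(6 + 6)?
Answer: -287/96 ≈ -2.9896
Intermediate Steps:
M(a) = -7/8 (M(a) = -⅛*7 = -7/8)
y(c) = 1/12
(y(6)*M(7))*(17 + 24) = ((1/12)*(-7/8))*(17 + 24) = -7/96*41 = -287/96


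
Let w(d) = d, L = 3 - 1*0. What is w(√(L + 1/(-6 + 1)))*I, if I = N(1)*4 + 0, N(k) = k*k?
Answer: 4*√70/5 ≈ 6.6933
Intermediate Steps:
N(k) = k²
L = 3 (L = 3 + 0 = 3)
I = 4 (I = 1²*4 + 0 = 1*4 + 0 = 4 + 0 = 4)
w(√(L + 1/(-6 + 1)))*I = √(3 + 1/(-6 + 1))*4 = √(3 + 1/(-5))*4 = √(3 - ⅕)*4 = √(14/5)*4 = (√70/5)*4 = 4*√70/5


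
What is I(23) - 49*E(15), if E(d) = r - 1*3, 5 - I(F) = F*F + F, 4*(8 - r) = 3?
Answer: -3021/4 ≈ -755.25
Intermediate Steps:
r = 29/4 (r = 8 - ¼*3 = 8 - ¾ = 29/4 ≈ 7.2500)
I(F) = 5 - F - F² (I(F) = 5 - (F*F + F) = 5 - (F² + F) = 5 - (F + F²) = 5 + (-F - F²) = 5 - F - F²)
E(d) = 17/4 (E(d) = 29/4 - 1*3 = 29/4 - 3 = 17/4)
I(23) - 49*E(15) = (5 - 1*23 - 1*23²) - 49*17/4 = (5 - 23 - 1*529) - 833/4 = (5 - 23 - 529) - 833/4 = -547 - 833/4 = -3021/4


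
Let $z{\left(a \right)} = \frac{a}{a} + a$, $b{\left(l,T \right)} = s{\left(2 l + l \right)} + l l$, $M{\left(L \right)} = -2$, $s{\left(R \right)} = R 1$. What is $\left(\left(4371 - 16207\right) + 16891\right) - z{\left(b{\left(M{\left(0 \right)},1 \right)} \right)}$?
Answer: $5056$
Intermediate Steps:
$s{\left(R \right)} = R$
$b{\left(l,T \right)} = l^{2} + 3 l$ ($b{\left(l,T \right)} = \left(2 l + l\right) + l l = 3 l + l^{2} = l^{2} + 3 l$)
$z{\left(a \right)} = 1 + a$
$\left(\left(4371 - 16207\right) + 16891\right) - z{\left(b{\left(M{\left(0 \right)},1 \right)} \right)} = \left(\left(4371 - 16207\right) + 16891\right) - \left(1 - 2 \left(3 - 2\right)\right) = \left(-11836 + 16891\right) - \left(1 - 2\right) = 5055 - \left(1 - 2\right) = 5055 - -1 = 5055 + 1 = 5056$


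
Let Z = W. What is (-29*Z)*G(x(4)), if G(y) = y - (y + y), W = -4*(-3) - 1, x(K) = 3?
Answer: 957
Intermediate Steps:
W = 11 (W = 12 - 1 = 11)
Z = 11
G(y) = -y (G(y) = y - 2*y = -y)
(-29*Z)*G(x(4)) = (-29*11)*(-1*3) = -319*(-3) = 957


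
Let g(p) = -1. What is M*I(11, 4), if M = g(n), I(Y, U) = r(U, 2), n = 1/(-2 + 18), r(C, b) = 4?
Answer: -4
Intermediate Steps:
n = 1/16 ≈ 0.062500
I(Y, U) = 4
M = -1
M*I(11, 4) = -1*4 = -4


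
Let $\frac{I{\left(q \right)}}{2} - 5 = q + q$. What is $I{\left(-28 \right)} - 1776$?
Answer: $-1878$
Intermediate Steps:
$I{\left(q \right)} = 10 + 4 q$ ($I{\left(q \right)} = 10 + 2 \left(q + q\right) = 10 + 2 \cdot 2 q = 10 + 4 q$)
$I{\left(-28 \right)} - 1776 = \left(10 + 4 \left(-28\right)\right) - 1776 = \left(10 - 112\right) - 1776 = -102 - 1776 = -1878$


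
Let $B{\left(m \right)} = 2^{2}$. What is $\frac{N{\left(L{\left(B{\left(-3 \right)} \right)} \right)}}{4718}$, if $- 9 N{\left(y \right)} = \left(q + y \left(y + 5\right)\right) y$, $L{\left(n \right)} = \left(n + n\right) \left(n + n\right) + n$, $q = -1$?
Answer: $- \frac{24106}{3033} \approx -7.9479$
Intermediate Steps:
$B{\left(m \right)} = 4$
$L{\left(n \right)} = n + 4 n^{2}$ ($L{\left(n \right)} = 2 n 2 n + n = 4 n^{2} + n = n + 4 n^{2}$)
$N{\left(y \right)} = - \frac{y \left(-1 + y \left(5 + y\right)\right)}{9}$ ($N{\left(y \right)} = - \frac{\left(-1 + y \left(y + 5\right)\right) y}{9} = - \frac{\left(-1 + y \left(5 + y\right)\right) y}{9} = - \frac{y \left(-1 + y \left(5 + y\right)\right)}{9}$)
$\frac{N{\left(L{\left(B{\left(-3 \right)} \right)} \right)}}{4718} = \frac{\frac{1}{9} \cdot 4 \left(1 + 4 \cdot 4\right) \left(1 - \left(4 \left(1 + 4 \cdot 4\right)\right)^{2} - 5 \cdot 4 \left(1 + 4 \cdot 4\right)\right)}{4718} = \frac{4 \left(1 + 16\right) \left(1 - \left(4 \left(1 + 16\right)\right)^{2} - 5 \cdot 4 \left(1 + 16\right)\right)}{9} \cdot \frac{1}{4718} = \frac{4 \cdot 17 \left(1 - \left(4 \cdot 17\right)^{2} - 5 \cdot 4 \cdot 17\right)}{9} \cdot \frac{1}{4718} = \frac{1}{9} \cdot 68 \left(1 - 68^{2} - 340\right) \frac{1}{4718} = \frac{1}{9} \cdot 68 \left(1 - 4624 - 340\right) \frac{1}{4718} = \frac{1}{9} \cdot 68 \left(-4963\right) \frac{1}{4718} = \left(- \frac{337484}{9}\right) \frac{1}{4718} = - \frac{24106}{3033}$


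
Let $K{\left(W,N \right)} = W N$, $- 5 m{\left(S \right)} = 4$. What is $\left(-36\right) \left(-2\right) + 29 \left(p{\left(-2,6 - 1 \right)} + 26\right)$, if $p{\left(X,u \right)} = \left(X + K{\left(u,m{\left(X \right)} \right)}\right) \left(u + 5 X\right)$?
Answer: $1696$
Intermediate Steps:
$m{\left(S \right)} = - \frac{4}{5}$ ($m{\left(S \right)} = \left(- \frac{1}{5}\right) 4 = - \frac{4}{5}$)
$K{\left(W,N \right)} = N W$
$p{\left(X,u \right)} = \left(X - \frac{4 u}{5}\right) \left(u + 5 X\right)$
$\left(-36\right) \left(-2\right) + 29 \left(p{\left(-2,6 - 1 \right)} + 26\right) = \left(-36\right) \left(-2\right) + 29 \left(\left(5 \left(-2\right)^{2} - \frac{4 \left(6 - 1\right)^{2}}{5} - - 6 \left(6 - 1\right)\right) + 26\right) = 72 + 29 \left(\left(5 \cdot 4 - \frac{4 \left(6 - 1\right)^{2}}{5} - - 6 \left(6 - 1\right)\right) + 26\right) = 72 + 29 \left(\left(20 - \frac{4 \cdot 5^{2}}{5} - \left(-6\right) 5\right) + 26\right) = 72 + 29 \left(\left(20 - 20 + 30\right) + 26\right) = 72 + 29 \left(30 + 26\right) = 72 + 29 \cdot 56 = 72 + 1624 = 1696$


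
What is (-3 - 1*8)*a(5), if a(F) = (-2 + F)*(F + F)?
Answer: -330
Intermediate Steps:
a(F) = 2*F*(-2 + F) (a(F) = (-2 + F)*(2*F) = 2*F*(-2 + F))
(-3 - 1*8)*a(5) = (-3 - 1*8)*(2*5*(-2 + 5)) = (-3 - 8)*(2*5*3) = -11*30 = -330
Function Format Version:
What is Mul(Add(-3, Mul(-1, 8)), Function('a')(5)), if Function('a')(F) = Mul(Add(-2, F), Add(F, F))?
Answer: -330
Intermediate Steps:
Function('a')(F) = Mul(2, F, Add(-2, F)) (Function('a')(F) = Mul(Add(-2, F), Mul(2, F)) = Mul(2, F, Add(-2, F)))
Mul(Add(-3, Mul(-1, 8)), Function('a')(5)) = Mul(Add(-3, Mul(-1, 8)), Mul(2, 5, Add(-2, 5))) = Mul(Add(-3, -8), Mul(2, 5, 3)) = Mul(-11, 30) = -330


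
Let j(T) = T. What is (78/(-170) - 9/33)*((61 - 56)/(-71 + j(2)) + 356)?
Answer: -5599452/21505 ≈ -260.38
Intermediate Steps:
(78/(-170) - 9/33)*((61 - 56)/(-71 + j(2)) + 356) = (78/(-170) - 9/33)*((61 - 56)/(-71 + 2) + 356) = (78*(-1/170) - 9*1/33)*(5/(-69) + 356) = (-39/85 - 3/11)*(5*(-1/69) + 356) = -684*(-5/69 + 356)/935 = -684/935*24559/69 = -5599452/21505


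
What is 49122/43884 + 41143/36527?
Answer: 199988817/89052826 ≈ 2.2457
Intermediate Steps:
49122/43884 + 41143/36527 = 49122*(1/43884) + 41143*(1/36527) = 2729/2438 + 41143/36527 = 199988817/89052826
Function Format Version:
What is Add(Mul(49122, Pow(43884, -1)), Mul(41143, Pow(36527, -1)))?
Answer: Rational(199988817, 89052826) ≈ 2.2457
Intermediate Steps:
Add(Mul(49122, Pow(43884, -1)), Mul(41143, Pow(36527, -1))) = Add(Mul(49122, Rational(1, 43884)), Mul(41143, Rational(1, 36527))) = Add(Rational(2729, 2438), Rational(41143, 36527)) = Rational(199988817, 89052826)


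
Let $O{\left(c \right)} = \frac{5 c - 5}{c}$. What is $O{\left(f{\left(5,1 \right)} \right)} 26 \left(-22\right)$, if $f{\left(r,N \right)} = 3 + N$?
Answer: $-2145$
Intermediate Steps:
$O{\left(c \right)} = \frac{-5 + 5 c}{c}$
$O{\left(f{\left(5,1 \right)} \right)} 26 \left(-22\right) = \left(5 - \frac{5}{3 + 1}\right) 26 \left(-22\right) = \left(5 - \frac{5}{4}\right) \left(-572\right) = \frac{15}{4} \left(-572\right) = -2145$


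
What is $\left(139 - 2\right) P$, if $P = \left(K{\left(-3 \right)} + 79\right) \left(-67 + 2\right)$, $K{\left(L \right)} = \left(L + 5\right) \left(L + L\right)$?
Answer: $-596635$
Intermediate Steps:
$K{\left(L \right)} = 2 L \left(5 + L\right)$ ($K{\left(L \right)} = \left(5 + L\right) 2 L = 2 L \left(5 + L\right)$)
$P = -4355$ ($P = \left(2 \left(-3\right) \left(5 - 3\right) + 79\right) \left(-67 + 2\right) = \left(2 \left(-3\right) 2 + 79\right) \left(-65\right) = \left(-12 + 79\right) \left(-65\right) = 67 \left(-65\right) = -4355$)
$\left(139 - 2\right) P = \left(139 - 2\right) \left(-4355\right) = 137 \left(-4355\right) = -596635$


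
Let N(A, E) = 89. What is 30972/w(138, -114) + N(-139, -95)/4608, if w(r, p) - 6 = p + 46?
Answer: -71356729/142848 ≈ -499.53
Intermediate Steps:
w(r, p) = 52 + p (w(r, p) = 6 + (p + 46) = 6 + (46 + p) = 52 + p)
30972/w(138, -114) + N(-139, -95)/4608 = 30972/(52 - 114) + 89/4608 = 30972/(-62) + 89*(1/4608) = 30972*(-1/62) + 89/4608 = -15486/31 + 89/4608 = -71356729/142848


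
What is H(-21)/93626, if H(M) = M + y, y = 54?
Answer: 33/93626 ≈ 0.00035247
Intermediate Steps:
H(M) = 54 + M (H(M) = M + 54 = 54 + M)
H(-21)/93626 = (54 - 21)/93626 = 33*(1/93626) = 33/93626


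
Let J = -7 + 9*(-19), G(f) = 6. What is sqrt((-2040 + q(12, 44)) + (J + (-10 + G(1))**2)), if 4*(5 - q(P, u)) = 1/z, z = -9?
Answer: I*sqrt(79091)/6 ≈ 46.872*I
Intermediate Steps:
q(P, u) = 181/36 (q(P, u) = 5 - 1/4/(-9) = 5 - 1/4*(-1/9) = 5 + 1/36 = 181/36)
J = -178 (J = -7 - 171 = -178)
sqrt((-2040 + q(12, 44)) + (J + (-10 + G(1))**2)) = sqrt((-2040 + 181/36) + (-178 + (-10 + 6)**2)) = sqrt(-73259/36 + (-178 + (-4)**2)) = sqrt(-73259/36 + (-178 + 16)) = sqrt(-73259/36 - 162) = sqrt(-79091/36) = I*sqrt(79091)/6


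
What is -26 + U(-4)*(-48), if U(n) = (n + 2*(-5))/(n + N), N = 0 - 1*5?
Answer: -302/3 ≈ -100.67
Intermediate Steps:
N = -5 (N = 0 - 5 = -5)
U(n) = (-10 + n)/(-5 + n) (U(n) = (n + 2*(-5))/(n - 5) = (n - 10)/(-5 + n) = (-10 + n)/(-5 + n))
-26 + U(-4)*(-48) = -26 + ((-10 - 4)/(-5 - 4))*(-48) = -26 + (-14/(-9))*(-48) = -26 - ⅑*(-14)*(-48) = -26 + (14/9)*(-48) = -26 - 224/3 = -302/3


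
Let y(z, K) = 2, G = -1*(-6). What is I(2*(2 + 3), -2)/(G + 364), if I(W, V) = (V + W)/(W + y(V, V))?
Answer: 1/555 ≈ 0.0018018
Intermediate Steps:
G = 6
I(W, V) = (V + W)/(2 + W) (I(W, V) = (V + W)/(W + 2) = (V + W)/(2 + W))
I(2*(2 + 3), -2)/(G + 364) = ((-2 + 2*(2 + 3))/(2 + 2*(2 + 3)))/(6 + 364) = ((-2 + 2*5)/(2 + 2*5))/370 = ((-2 + 10)/(2 + 10))*(1/370) = (8/12)*(1/370) = ((1/12)*8)*(1/370) = (2/3)*(1/370) = 1/555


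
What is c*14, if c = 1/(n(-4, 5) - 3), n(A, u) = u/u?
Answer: -7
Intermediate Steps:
n(A, u) = 1
c = -1/2 (c = 1/(1 - 3) = 1/(-2) = -1/2 ≈ -0.50000)
c*14 = -1/2*14 = -7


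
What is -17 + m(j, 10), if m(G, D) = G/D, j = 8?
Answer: -81/5 ≈ -16.200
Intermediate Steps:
-17 + m(j, 10) = -17 + 8/10 = -17 + 8*(⅒) = -17 + ⅘ = -81/5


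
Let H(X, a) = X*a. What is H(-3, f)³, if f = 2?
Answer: -216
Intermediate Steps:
H(-3, f)³ = (-3*2)³ = (-6)³ = -216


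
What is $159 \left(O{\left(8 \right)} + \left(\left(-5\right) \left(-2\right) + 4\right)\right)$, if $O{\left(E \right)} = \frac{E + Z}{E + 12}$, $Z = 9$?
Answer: $\frac{47223}{20} \approx 2361.1$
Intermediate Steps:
$O{\left(E \right)} = \frac{9 + E}{12 + E}$ ($O{\left(E \right)} = \frac{E + 9}{E + 12} = \frac{9 + E}{12 + E}$)
$159 \left(O{\left(8 \right)} + \left(\left(-5\right) \left(-2\right) + 4\right)\right) = 159 \left(\frac{9 + 8}{12 + 8} + \left(\left(-5\right) \left(-2\right) + 4\right)\right) = 159 \left(\frac{1}{20} \cdot 17 + \left(10 + 4\right)\right) = 159 \left(\frac{1}{20} \cdot 17 + 14\right) = 159 \left(\frac{17}{20} + 14\right) = 159 \cdot \frac{297}{20} = \frac{47223}{20}$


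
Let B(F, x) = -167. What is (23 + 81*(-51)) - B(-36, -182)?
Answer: -3941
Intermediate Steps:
(23 + 81*(-51)) - B(-36, -182) = (23 + 81*(-51)) - 1*(-167) = (23 - 4131) + 167 = -4108 + 167 = -3941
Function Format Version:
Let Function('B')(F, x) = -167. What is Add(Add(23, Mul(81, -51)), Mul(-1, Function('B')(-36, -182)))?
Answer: -3941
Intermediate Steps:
Add(Add(23, Mul(81, -51)), Mul(-1, Function('B')(-36, -182))) = Add(Add(23, Mul(81, -51)), Mul(-1, -167)) = Add(Add(23, -4131), 167) = Add(-4108, 167) = -3941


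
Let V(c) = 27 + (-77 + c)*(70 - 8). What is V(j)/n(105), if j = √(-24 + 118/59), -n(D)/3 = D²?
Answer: 4747/33075 - 62*I*√22/33075 ≈ 0.14352 - 0.0087923*I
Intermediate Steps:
n(D) = -3*D²
j = I*√22 (j = √(-24 + 118*(1/59)) = √(-24 + 2) = √(-22) = I*√22 ≈ 4.6904*I)
V(c) = -4747 + 62*c (V(c) = 27 + (-77 + c)*62 = 27 + (-4774 + 62*c) = -4747 + 62*c)
V(j)/n(105) = (-4747 + 62*(I*√22))/((-3*105²)) = (-4747 + 62*I*√22)/((-3*11025)) = (-4747 + 62*I*√22)/(-33075) = (-4747 + 62*I*√22)*(-1/33075) = 4747/33075 - 62*I*√22/33075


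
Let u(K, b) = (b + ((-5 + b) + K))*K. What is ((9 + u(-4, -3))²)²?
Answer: 22667121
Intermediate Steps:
u(K, b) = K*(-5 + K + 2*b) (u(K, b) = (b + (-5 + K + b))*K = (-5 + K + 2*b)*K = K*(-5 + K + 2*b))
((9 + u(-4, -3))²)² = ((9 - 4*(-5 - 4 + 2*(-3)))²)² = ((9 - 4*(-5 - 4 - 6))²)² = ((9 - 4*(-15))²)² = ((9 + 60)²)² = (69²)² = 4761² = 22667121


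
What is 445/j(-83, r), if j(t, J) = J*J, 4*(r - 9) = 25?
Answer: 7120/3721 ≈ 1.9135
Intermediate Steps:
r = 61/4 (r = 9 + (¼)*25 = 9 + 25/4 = 61/4 ≈ 15.250)
j(t, J) = J²
445/j(-83, r) = 445/((61/4)²) = 445/(3721/16) = 445*(16/3721) = 7120/3721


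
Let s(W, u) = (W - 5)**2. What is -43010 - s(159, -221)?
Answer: -66726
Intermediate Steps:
s(W, u) = (-5 + W)**2
-43010 - s(159, -221) = -43010 - (-5 + 159)**2 = -43010 - 1*154**2 = -43010 - 1*23716 = -43010 - 23716 = -66726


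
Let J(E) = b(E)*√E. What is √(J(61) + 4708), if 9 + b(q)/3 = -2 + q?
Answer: √(4708 + 150*√61) ≈ 76.678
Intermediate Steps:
b(q) = -33 + 3*q (b(q) = -27 + 3*(-2 + q) = -27 + (-6 + 3*q) = -33 + 3*q)
J(E) = √E*(-33 + 3*E) (J(E) = (-33 + 3*E)*√E = √E*(-33 + 3*E))
√(J(61) + 4708) = √(3*√61*(-11 + 61) + 4708) = √(3*√61*50 + 4708) = √(150*√61 + 4708) = √(4708 + 150*√61)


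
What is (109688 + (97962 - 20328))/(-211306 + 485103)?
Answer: 187322/273797 ≈ 0.68416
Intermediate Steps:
(109688 + (97962 - 20328))/(-211306 + 485103) = (109688 + 77634)/273797 = 187322*(1/273797) = 187322/273797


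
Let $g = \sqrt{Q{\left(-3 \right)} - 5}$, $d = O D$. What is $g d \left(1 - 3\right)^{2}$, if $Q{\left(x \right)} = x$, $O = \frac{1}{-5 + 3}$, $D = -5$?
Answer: $20 i \sqrt{2} \approx 28.284 i$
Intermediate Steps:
$O = - \frac{1}{2}$ ($O = \frac{1}{-2} = - \frac{1}{2} \approx -0.5$)
$d = \frac{5}{2}$ ($d = \left(- \frac{1}{2}\right) \left(-5\right) = \frac{5}{2} \approx 2.5$)
$g = 2 i \sqrt{2}$ ($g = \sqrt{-3 - 5} = \sqrt{-8} = 2 i \sqrt{2} \approx 2.8284 i$)
$g d \left(1 - 3\right)^{2} = 2 i \sqrt{2} \frac{5 \left(1 - 3\right)^{2}}{2} = 2 i \sqrt{2} \frac{5 \left(-2\right)^{2}}{2} = 2 i \sqrt{2} \cdot \frac{5}{2} \cdot 4 = 2 i \sqrt{2} \cdot 10 = 20 i \sqrt{2}$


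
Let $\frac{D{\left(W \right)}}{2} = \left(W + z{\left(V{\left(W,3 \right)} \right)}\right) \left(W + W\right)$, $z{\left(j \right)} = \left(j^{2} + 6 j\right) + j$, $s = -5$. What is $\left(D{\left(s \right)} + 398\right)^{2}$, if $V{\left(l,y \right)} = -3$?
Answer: $544644$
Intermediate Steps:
$z{\left(j \right)} = j^{2} + 7 j$
$D{\left(W \right)} = 4 W \left(-12 + W\right)$ ($D{\left(W \right)} = 2 \left(W - 3 \left(7 - 3\right)\right) \left(W + W\right) = 2 \left(W - 12\right) 2 W = 2 \left(-12 + W\right) 2 W = 2 \cdot 2 W \left(-12 + W\right) = 4 W \left(-12 + W\right)$)
$\left(D{\left(s \right)} + 398\right)^{2} = \left(4 \left(-5\right) \left(-12 - 5\right) + 398\right)^{2} = \left(4 \left(-5\right) \left(-17\right) + 398\right)^{2} = \left(340 + 398\right)^{2} = 738^{2} = 544644$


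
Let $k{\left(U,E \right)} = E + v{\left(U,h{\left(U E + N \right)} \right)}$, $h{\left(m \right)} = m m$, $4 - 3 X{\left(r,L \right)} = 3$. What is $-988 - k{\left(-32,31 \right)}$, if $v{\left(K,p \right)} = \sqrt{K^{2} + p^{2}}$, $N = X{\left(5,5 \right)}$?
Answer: $-1019 - \frac{\sqrt{78333562973569}}{9} \approx -9.8442 \cdot 10^{5}$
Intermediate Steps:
$X{\left(r,L \right)} = \frac{1}{3}$ ($X{\left(r,L \right)} = \frac{4}{3} - 1 = \frac{1}{3}$)
$N = \frac{1}{3} \approx 0.33333$
$h{\left(m \right)} = m^{2}$
$k{\left(U,E \right)} = E + \sqrt{U^{2} + \left(\frac{1}{3} + E U\right)^{4}}$ ($k{\left(U,E \right)} = E + \sqrt{U^{2} + \left(\left(U E + \frac{1}{3}\right)^{2}\right)^{2}} = E + \sqrt{U^{2} + \left(\left(E U + \frac{1}{3}\right)^{2}\right)^{2}} = E + \sqrt{U^{2} + \left(\left(\frac{1}{3} + E U\right)^{2}\right)^{2}} = E + \sqrt{U^{2} + \left(\frac{1}{3} + E U\right)^{4}}$)
$-988 - k{\left(-32,31 \right)} = -988 - \left(31 + \frac{\sqrt{\left(1 + 3 \cdot 31 \left(-32\right)\right)^{4} + 81 \left(-32\right)^{2}}}{9}\right) = -988 - \left(31 + \frac{\sqrt{\left(1 - 2976\right)^{4} + 81 \cdot 1024}}{9}\right) = -988 - \left(31 + \frac{\sqrt{\left(-2975\right)^{4} + 82944}}{9}\right) = -988 - \left(31 + \frac{\sqrt{78333562890625 + 82944}}{9}\right) = -988 - \left(31 + \frac{\sqrt{78333562973569}}{9}\right) = -1019 - \frac{\sqrt{78333562973569}}{9}$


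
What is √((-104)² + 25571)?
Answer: 3*√4043 ≈ 190.75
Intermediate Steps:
√((-104)² + 25571) = √(10816 + 25571) = √36387 = 3*√4043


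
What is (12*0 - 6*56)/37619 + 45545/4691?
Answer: 1711781179/176470729 ≈ 9.7001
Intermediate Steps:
(12*0 - 6*56)/37619 + 45545/4691 = (0 - 336)*(1/37619) + 45545*(1/4691) = -336*1/37619 + 45545/4691 = -336/37619 + 45545/4691 = 1711781179/176470729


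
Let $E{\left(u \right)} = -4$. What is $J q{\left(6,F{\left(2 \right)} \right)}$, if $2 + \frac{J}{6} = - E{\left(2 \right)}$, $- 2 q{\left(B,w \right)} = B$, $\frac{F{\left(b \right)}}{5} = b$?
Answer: $-36$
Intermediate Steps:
$F{\left(b \right)} = 5 b$
$q{\left(B,w \right)} = - \frac{B}{2}$
$J = 12$ ($J = -12 + 6 \left(\left(-1\right) \left(-4\right)\right) = -12 + 6 \cdot 4 = -12 + 24 = 12$)
$J q{\left(6,F{\left(2 \right)} \right)} = 12 \left(\left(- \frac{1}{2}\right) 6\right) = 12 \left(-3\right) = -36$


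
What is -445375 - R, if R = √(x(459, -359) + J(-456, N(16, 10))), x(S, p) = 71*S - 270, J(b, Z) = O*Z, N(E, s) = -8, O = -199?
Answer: -445375 - √33911 ≈ -4.4556e+5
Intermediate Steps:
J(b, Z) = -199*Z
x(S, p) = -270 + 71*S
R = √33911 (R = √((-270 + 71*459) - 199*(-8)) = √((-270 + 32589) + 1592) = √(32319 + 1592) = √33911 ≈ 184.15)
-445375 - R = -445375 - √33911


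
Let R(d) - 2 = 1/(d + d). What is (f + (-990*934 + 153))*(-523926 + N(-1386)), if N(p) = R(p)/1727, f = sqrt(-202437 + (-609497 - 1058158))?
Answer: 257645883461653923/531916 - 2508161594401*I*sqrt(51947)/797874 ≈ 4.8437e+11 - 7.1648e+8*I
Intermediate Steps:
R(d) = 2 + 1/(2*d) (R(d) = 2 + 1/(d + d) = 2 + 1/(2*d))
f = 6*I*sqrt(51947) (f = sqrt(-202437 - 1667655) = sqrt(-1870092) = 6*I*sqrt(51947) ≈ 1367.5*I)
N(p) = 2/1727 + 1/(3454*p) (N(p) = (2 + 1/(2*p))/1727 = (2 + 1/(2*p))*(1/1727) = 2/1727 + 1/(3454*p))
(f + (-990*934 + 153))*(-523926 + N(-1386)) = (6*I*sqrt(51947) + (-990*934 + 153))*(-523926 + (1/3454)*(1 + 4*(-1386))/(-1386)) = (6*I*sqrt(51947) + (-924660 + 153))*(-523926 + (1/3454)*(-1/1386)*(1 - 5544)) = (6*I*sqrt(51947) - 924507)*(-523926 + (1/3454)*(-1/1386)*(-5543)) = (-924507 + 6*I*sqrt(51947))*(-523926 + 5543/4787244) = (-924507 + 6*I*sqrt(51947))*(-2508161594401/4787244) = 257645883461653923/531916 - 2508161594401*I*sqrt(51947)/797874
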